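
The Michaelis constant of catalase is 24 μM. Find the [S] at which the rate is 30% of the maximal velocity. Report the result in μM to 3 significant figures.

10.3 μM

v/Vmax = [S]/(Km+[S]) = 0.3, so [S] = Km·0.3/(1 − 0.3) = 24 × 0.4286.
[S] = 10.3 μM.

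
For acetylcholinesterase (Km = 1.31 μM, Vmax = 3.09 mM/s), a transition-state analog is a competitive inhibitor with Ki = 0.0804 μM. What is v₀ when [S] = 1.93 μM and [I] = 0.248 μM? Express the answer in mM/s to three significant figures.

With α = 1 + [I]/Ki = 1 + 0.248/0.0804 = 4.085, the competitive rate law is v = Vmax[S] / (αKm + [S]).
v = 3.09×1.93 / (4.085×1.31 + 1.93) = 5.964/7.281 = 0.819 mM/s.

0.819 mM/s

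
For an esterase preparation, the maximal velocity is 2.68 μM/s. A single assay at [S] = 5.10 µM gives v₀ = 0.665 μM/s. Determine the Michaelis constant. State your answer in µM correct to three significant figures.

From v = Vmax[S]/(Km+[S]), Km = [S](Vmax − v)/v.
Km = 5.10 × (2.68 − 0.665) / 0.665 = 10.28/0.665 = 15.5 µM.

15.5 µM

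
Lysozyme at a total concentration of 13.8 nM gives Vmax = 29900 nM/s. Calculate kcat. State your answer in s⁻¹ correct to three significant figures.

2170 s⁻¹

kcat = Vmax/[E]total = 29900 nM/s / 13.8 nM = 2170 s⁻¹.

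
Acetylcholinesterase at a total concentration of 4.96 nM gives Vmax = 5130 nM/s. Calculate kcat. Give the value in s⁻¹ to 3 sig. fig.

1030 s⁻¹

kcat = Vmax/[E]total = 5130 nM/s / 4.96 nM = 1030 s⁻¹.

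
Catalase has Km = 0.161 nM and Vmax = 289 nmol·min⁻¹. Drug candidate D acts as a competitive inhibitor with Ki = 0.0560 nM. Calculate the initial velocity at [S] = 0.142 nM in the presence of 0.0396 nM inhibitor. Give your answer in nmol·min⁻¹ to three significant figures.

With α = 1 + [I]/Ki = 1 + 0.0396/0.0560 = 1.707, the competitive rate law is v = Vmax[S] / (αKm + [S]).
v = 289×0.142 / (1.707×0.161 + 0.142) = 41.04/0.4169 = 98.4 nmol·min⁻¹.

98.4 nmol·min⁻¹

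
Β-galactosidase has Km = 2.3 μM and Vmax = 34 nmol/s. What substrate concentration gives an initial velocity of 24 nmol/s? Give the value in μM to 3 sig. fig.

Rearranging v = Vmax[S]/(Km+[S]) gives [S] = Km·v/(Vmax − v).
[S] = 2.3 × 24 / (34 − 24) = 55.20/10.00 = 5.52 μM.

5.52 μM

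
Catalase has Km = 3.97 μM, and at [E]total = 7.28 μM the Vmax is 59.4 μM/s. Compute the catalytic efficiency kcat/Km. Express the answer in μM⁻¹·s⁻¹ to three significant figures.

2.06 μM⁻¹·s⁻¹

kcat = Vmax/[E]total = 59.4/7.28 = 8.16 s⁻¹.
kcat/Km = 8.16/3.97 = 2.06 μM⁻¹·s⁻¹.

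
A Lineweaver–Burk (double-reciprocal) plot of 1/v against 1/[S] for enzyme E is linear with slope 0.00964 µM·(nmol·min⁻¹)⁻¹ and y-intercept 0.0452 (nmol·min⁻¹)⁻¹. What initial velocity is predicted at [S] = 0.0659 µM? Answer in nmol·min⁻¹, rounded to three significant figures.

The y-intercept is 1/Vmax, so Vmax = 1/0.0452 = 22.1 nmol·min⁻¹.
The slope is Km/Vmax, so Km = 0.00964 × 22.1 = 0.213 µM.
Then v = 22.1 × 0.0659/(0.213 + 0.0659) = 5.22 nmol·min⁻¹.

5.22 nmol·min⁻¹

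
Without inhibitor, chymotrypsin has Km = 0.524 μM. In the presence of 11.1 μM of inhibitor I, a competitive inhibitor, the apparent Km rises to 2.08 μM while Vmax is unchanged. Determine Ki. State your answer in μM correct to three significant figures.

Competitive: Km,app = α·Km with α = 1 + [I]/Ki.
α = Km,app/Km = 2.08/0.524 = 3.969.
Since α = 1 + [I]/Ki, [I]/Ki = 3.969 − 1 = 2.969 and Ki = 11.1/2.969 = 3.74 μM.

3.74 μM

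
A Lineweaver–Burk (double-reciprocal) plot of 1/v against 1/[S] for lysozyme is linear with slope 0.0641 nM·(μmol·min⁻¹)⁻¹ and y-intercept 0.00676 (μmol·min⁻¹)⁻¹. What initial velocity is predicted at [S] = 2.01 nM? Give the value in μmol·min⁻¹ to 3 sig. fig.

The y-intercept is 1/Vmax, so Vmax = 1/0.00676 = 148 μmol·min⁻¹.
The slope is Km/Vmax, so Km = 0.0641 × 148 = 9.48 nM.
Then v = 148 × 2.01/(9.48 + 2.01) = 25.9 μmol·min⁻¹.

25.9 μmol·min⁻¹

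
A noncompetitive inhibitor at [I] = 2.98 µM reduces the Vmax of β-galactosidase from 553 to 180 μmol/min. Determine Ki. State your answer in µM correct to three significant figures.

1.44 µM

Noncompetitive: Vmax,app = Vmax/α with α = 1 + [I]/Ki.
α = Vmax/Vmax,app = 553/180 = 3.072.
Ki = [I]/(α − 1) = 2.98/2.072 = 1.44 µM.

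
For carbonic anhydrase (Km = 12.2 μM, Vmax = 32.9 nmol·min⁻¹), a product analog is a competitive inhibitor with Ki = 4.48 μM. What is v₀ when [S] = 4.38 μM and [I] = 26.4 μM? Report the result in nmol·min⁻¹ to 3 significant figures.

α = 1 + [I]/Ki = 1 + 26.4/4.48 = 6.893.
For a competitive inhibitor, Vmax is unchanged and the apparent Km becomes α·Km: Km,app = 84.1 μM, Vmax,app = 32.9 nmol·min⁻¹.
v = Vmax,app·[S]/(Km,app + [S]) = 32.9 × 4.38/(84.1 + 4.38) = 1.63 nmol·min⁻¹.

1.63 nmol·min⁻¹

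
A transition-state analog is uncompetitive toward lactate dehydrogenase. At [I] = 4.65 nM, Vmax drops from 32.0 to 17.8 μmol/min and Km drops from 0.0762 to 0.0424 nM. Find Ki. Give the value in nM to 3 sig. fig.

Uncompetitive: Vmax,app = Vmax/α (and Km,app = Km/α) with α = 1 + [I]/Ki.
α = Vmax/Vmax,app = 32.0/17.8 = 1.798.
Ki = [I]/(α − 1) = 4.65/0.7978 = 5.83 nM.

5.83 nM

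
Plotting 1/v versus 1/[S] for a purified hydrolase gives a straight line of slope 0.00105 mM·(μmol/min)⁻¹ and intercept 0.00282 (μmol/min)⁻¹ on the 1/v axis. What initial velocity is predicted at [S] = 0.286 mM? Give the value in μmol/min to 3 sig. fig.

The y-intercept is 1/Vmax, so Vmax = 1/0.00282 = 355 μmol/min.
The slope is Km/Vmax, so Km = 0.00105 × 355 = 0.372 mM.
Then v = 355 × 0.286/(0.372 + 0.286) = 154 μmol/min.

154 μmol/min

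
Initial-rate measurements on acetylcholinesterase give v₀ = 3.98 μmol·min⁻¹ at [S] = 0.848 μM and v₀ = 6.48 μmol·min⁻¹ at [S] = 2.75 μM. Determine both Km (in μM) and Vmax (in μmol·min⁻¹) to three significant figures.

In reciprocal form, 1/v = (Km/Vmax)·(1/[S]) + 1/Vmax. The two points give (1/[S], 1/v) = (1.179, 0.2513) and (0.3636, 0.1543).
Slope = (0.2513 − 0.1543)/(1.179 − 0.3636) = 0.1189; intercept = 0.2513 − 0.1189×1.179 = 0.1111.
Vmax = 1/intercept = 9.00 μmol·min⁻¹; Km = slope × Vmax = 0.1189 × 9.00 = 1.07 μM.

Km = 1.07 μM; Vmax = 9.00 μmol·min⁻¹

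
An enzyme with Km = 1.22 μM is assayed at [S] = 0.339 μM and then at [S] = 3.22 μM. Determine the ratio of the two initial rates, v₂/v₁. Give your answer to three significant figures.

3.34

The fractional saturations are [S]/(Km+[S]) = 0.339/1.559 = 0.2174 and 3.22/4.440 = 0.7252.
v₂/v₁ is just their ratio: 0.7252/0.2174 = 3.34.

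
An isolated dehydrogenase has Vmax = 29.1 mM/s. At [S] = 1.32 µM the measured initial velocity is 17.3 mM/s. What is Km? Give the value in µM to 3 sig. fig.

0.900 µM

From v = Vmax[S]/(Km+[S]), Km = [S](Vmax − v)/v.
Km = 1.32 × (29.1 − 17.3) / 17.3 = 15.58/17.3 = 0.900 µM.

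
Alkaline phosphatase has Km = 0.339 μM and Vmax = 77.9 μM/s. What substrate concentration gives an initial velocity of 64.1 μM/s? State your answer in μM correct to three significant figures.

The required fractional saturation is v/Vmax = 64.1/77.9 = 0.8228.
Then [S]/(Km+[S]) = 0.8228 ⇒ [S] = 0.339 × 0.8228/(1 − 0.8228) = 1.57 μM.

1.57 μM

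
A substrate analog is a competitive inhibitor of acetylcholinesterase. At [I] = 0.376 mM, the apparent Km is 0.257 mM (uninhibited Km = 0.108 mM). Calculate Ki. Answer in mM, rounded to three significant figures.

0.273 mM

Competitive: Km,app = α·Km with α = 1 + [I]/Ki.
α = Km,app/Km = 0.257/0.108 = 2.380.
Ki = [I]/(α − 1) = 0.376/1.380 = 0.273 mM.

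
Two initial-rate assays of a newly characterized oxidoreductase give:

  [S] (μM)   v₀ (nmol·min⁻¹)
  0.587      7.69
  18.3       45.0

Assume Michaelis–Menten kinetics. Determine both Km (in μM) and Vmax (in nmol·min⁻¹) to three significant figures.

From v = Vmax[S]/(Km+[S]), each point gives Vmax = v(Km+[S])/[S].
Equating: 7.69(Km+0.587)/0.587 = 45.0(Km+18.3)/18.3.
13.10·Km + 7.69 = 2.459·Km + 45.0, so (13.10 − 2.459)·Km = 45.0 − 7.69.
Km = 37.31/10.64 = 3.51 μM; then Vmax = 7.69(3.51+0.587)/0.587 = 53.6 nmol·min⁻¹.

Km = 3.51 μM; Vmax = 53.6 nmol·min⁻¹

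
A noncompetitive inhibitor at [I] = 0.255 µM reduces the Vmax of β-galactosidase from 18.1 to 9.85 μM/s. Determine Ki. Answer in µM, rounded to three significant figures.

Noncompetitive: Vmax,app = Vmax/α with α = 1 + [I]/Ki.
α = Vmax/Vmax,app = 18.1/9.85 = 1.838.
Ki = [I]/(α − 1) = 0.255/0.8376 = 0.304 µM.

0.304 µM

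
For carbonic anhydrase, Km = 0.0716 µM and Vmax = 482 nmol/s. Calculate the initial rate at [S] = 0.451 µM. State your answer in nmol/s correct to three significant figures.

416 nmol/s

v = Vmax·[S]/(Km + [S]) = 482 × 0.451 / (0.0716 + 0.451)
  = 217.4 / 0.5226 = 416 nmol/s.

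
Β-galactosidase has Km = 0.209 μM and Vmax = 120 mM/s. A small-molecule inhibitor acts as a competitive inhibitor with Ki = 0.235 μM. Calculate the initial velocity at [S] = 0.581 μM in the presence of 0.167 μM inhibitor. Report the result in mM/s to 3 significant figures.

With α = 1 + [I]/Ki = 1 + 0.167/0.235 = 1.711, the competitive rate law is v = Vmax[S] / (αKm + [S]).
v = 120×0.581 / (1.711×0.209 + 0.581) = 69.72/0.9385 = 74.3 mM/s.

74.3 mM/s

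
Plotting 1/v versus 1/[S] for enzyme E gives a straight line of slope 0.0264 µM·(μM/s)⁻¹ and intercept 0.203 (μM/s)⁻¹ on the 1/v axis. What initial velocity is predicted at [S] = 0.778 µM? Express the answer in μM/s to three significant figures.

The y-intercept is 1/Vmax, so Vmax = 1/0.203 = 4.93 μM/s.
The slope is Km/Vmax, so Km = 0.0264 × 4.93 = 0.130 µM.
Then v = 4.93 × 0.778/(0.130 + 0.778) = 4.22 μM/s.

4.22 μM/s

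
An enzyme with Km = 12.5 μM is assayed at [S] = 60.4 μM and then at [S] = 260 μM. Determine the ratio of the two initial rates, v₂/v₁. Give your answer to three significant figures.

1.15

The fractional saturations are [S]/(Km+[S]) = 60.4/72.90 = 0.8285 and 260/272.5 = 0.9541.
v₂/v₁ is just their ratio: 0.9541/0.8285 = 1.15.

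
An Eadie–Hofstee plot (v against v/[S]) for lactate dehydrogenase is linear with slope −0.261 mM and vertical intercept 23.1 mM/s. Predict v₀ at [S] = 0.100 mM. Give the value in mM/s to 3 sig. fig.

In the Eadie–Hofstee form v = Vmax − Km·(v/[S]), the slope is −Km and the intercept is Vmax, so Km = 0.261 mM and Vmax = 23.1 mM/s.
v = 23.1 × 0.100/(0.261 + 0.100) = 6.40 mM/s.

6.40 mM/s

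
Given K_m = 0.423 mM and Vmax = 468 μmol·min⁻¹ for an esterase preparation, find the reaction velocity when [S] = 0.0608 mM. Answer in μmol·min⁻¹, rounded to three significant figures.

v = Vmax·[S]/(Km + [S]) = 468 × 0.0608 / (0.423 + 0.0608)
  = 28.45 / 0.4838 = 58.8 μmol·min⁻¹.

58.8 μmol·min⁻¹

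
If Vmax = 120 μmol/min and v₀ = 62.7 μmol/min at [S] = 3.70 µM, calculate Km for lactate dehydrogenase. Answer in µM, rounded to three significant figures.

3.38 µM

From v = Vmax[S]/(Km+[S]), Km = [S](Vmax − v)/v.
Km = 3.70 × (120 − 62.7) / 62.7 = 212.0/62.7 = 3.38 µM.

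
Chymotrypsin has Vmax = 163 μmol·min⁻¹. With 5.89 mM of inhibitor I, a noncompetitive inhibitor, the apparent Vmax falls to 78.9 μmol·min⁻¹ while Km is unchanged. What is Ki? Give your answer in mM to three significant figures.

5.53 mM

Noncompetitive: Vmax,app = Vmax/α with α = 1 + [I]/Ki.
α = Vmax/Vmax,app = 163/78.9 = 2.066.
Ki = [I]/(α − 1) = 5.89/1.066 = 5.53 mM.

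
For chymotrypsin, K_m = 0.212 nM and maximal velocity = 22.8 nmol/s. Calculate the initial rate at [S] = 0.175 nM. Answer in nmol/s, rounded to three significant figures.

[S]/(Km+[S]) = 0.175/0.3870 = 0.4522, the fractional saturation.
v = 0.4522 × Vmax = 0.4522 × 22.8 = 10.3 nmol/s.

10.3 nmol/s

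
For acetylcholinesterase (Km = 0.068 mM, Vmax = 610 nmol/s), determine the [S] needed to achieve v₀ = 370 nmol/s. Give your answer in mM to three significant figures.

0.105 mM

Rearranging v = Vmax[S]/(Km+[S]) gives [S] = Km·v/(Vmax − v).
[S] = 0.068 × 370 / (610 − 370) = 25.16/240.0 = 0.105 mM.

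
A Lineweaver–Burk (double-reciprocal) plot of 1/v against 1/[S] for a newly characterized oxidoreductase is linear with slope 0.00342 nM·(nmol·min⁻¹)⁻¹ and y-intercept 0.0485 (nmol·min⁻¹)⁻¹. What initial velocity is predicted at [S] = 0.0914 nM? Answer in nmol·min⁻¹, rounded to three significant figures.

11.6 nmol·min⁻¹

The y-intercept is 1/Vmax, so Vmax = 1/0.0485 = 20.6 nmol·min⁻¹.
The slope is Km/Vmax, so Km = 0.00342 × 20.6 = 0.0705 nM.
Then v = 20.6 × 0.0914/(0.0705 + 0.0914) = 11.6 nmol·min⁻¹.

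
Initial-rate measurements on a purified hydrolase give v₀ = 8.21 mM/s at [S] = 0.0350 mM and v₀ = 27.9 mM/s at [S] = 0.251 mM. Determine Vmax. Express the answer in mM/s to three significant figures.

From v = Vmax[S]/(Km+[S]), each point gives Vmax = v(Km+[S])/[S].
Equating: 8.21(Km+0.0350)/0.0350 = 27.9(Km+0.251)/0.251.
234.6·Km + 8.21 = 111.2·Km + 27.9, so (234.6 − 111.2)·Km = 27.9 − 8.21.
Km = 19.69/123.4 = 0.160 mM; then Vmax = 8.21(0.160+0.0350)/0.0350 = 45.6 mM/s.

45.6 mM/s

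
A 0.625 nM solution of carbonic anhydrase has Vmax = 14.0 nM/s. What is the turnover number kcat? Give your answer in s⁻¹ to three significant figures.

22.4 s⁻¹

kcat = Vmax/[E]total = 14.0 nM/s / 0.625 nM = 22.4 s⁻¹.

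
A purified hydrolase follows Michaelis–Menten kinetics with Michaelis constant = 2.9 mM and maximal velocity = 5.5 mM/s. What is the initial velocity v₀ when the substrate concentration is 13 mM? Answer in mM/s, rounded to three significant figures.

v = Vmax·[S]/(Km + [S]) = 5.5 × 13 / (2.9 + 13)
  = 71.50 / 15.90 = 4.50 mM/s.

4.50 mM/s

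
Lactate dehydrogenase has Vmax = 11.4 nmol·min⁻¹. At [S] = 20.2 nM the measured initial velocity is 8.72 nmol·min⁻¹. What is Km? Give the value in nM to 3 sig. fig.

v/Vmax = 8.72/11.4 = 0.7649 = [S]/(Km+[S]).
So Km + [S] = [S]/0.7649 = 26.41 nM, giving Km = 26.41 − 20.2 = 6.21 nM.

6.21 nM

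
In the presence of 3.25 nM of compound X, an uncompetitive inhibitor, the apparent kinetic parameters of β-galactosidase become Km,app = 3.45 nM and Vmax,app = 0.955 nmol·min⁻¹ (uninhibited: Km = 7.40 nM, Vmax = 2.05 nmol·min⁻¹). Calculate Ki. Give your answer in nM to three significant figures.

2.83 nM

Uncompetitive: Vmax,app = Vmax/α (and Km,app = Km/α) with α = 1 + [I]/Ki.
α = Vmax/Vmax,app = 2.05/0.955 = 2.147.
Ki = [I]/(α − 1) = 3.25/1.147 = 2.83 nM.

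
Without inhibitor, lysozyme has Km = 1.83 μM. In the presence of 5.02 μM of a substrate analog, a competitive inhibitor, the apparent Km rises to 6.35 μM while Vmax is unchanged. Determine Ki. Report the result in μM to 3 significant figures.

2.03 μM

Competitive: Km,app = α·Km with α = 1 + [I]/Ki.
α = Km,app/Km = 6.35/1.83 = 3.470.
Ki = [I]/(α − 1) = 5.02/2.470 = 2.03 μM.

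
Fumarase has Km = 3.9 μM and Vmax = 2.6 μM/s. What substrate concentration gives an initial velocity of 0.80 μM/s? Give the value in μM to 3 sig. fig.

Rearranging v = Vmax[S]/(Km+[S]) gives [S] = Km·v/(Vmax − v).
[S] = 3.9 × 0.80 / (2.6 − 0.80) = 3.120/1.800 = 1.73 μM.

1.73 μM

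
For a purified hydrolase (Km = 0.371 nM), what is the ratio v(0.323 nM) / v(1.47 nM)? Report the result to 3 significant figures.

The fractional saturations are [S]/(Km+[S]) = 1.47/1.841 = 0.7985 and 0.323/0.6940 = 0.4654.
v₂/v₁ is just their ratio: 0.4654/0.7985 = 0.583.

0.583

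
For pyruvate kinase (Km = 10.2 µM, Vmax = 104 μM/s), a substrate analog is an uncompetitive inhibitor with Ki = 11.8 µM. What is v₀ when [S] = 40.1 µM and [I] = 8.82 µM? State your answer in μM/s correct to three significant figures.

With α = 1 + [I]/Ki = 1 + 8.82/11.8 = 1.747, the uncompetitive rate law is v = (Vmax/α)·[S] / (Km/α + [S]).
v = (104/1.747)×40.1 / (10.2/1.747 + 40.1) = 2387/45.94 = 52.0 μM/s.

52.0 μM/s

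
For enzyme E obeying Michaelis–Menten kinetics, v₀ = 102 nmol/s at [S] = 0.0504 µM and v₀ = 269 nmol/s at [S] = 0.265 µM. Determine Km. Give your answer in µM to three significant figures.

In reciprocal form, 1/v = (Km/Vmax)·(1/[S]) + 1/Vmax. The two points give (1/[S], 1/v) = (19.84, 0.009804) and (3.774, 0.003717).
Slope = (0.009804 − 0.003717)/(19.84 − 3.774) = 0.0003788; intercept = 0.009804 − 0.0003788×19.84 = 0.002288.
Vmax = 1/intercept = 437 nmol/s; Km = slope × Vmax = 0.0003788 × 437 = 0.166 µM.

0.166 µM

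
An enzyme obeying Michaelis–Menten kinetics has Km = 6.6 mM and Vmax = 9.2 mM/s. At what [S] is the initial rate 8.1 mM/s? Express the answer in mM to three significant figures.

Rearranging v = Vmax[S]/(Km+[S]) gives [S] = Km·v/(Vmax − v).
[S] = 6.6 × 8.1 / (9.2 − 8.1) = 53.46/1.100 = 48.6 mM.

48.6 mM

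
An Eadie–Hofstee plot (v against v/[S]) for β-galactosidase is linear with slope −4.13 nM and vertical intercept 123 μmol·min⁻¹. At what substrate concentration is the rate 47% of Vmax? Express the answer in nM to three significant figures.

The Eadie–Hofstee slope gives Km = 4.13 nM (slope = −Km).
v/Vmax = [S]/(Km+[S]) = 0.47 ⇒ [S] = Km·0.47/(1−0.47) = 4.13 × 0.8868 = 3.66 nM.

3.66 nM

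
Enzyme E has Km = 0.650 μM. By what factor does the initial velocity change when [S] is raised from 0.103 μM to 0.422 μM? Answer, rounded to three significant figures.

Since Vmax cancels, v₂/v₁ = [S]₂(Km+[S]₁) / [S]₁(Km+[S]₂).
= 0.422×(0.650+0.103) / (0.103×(0.650+0.422)) = 0.3178/0.1104 = 2.88.

2.88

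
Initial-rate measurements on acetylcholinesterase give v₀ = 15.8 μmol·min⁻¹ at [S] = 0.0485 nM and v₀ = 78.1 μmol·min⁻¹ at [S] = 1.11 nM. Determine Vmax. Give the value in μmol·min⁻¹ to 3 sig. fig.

95.3 μmol·min⁻¹

In reciprocal form, 1/v = (Km/Vmax)·(1/[S]) + 1/Vmax. The two points give (1/[S], 1/v) = (20.62, 0.06329) and (0.9009, 0.01280).
Slope = (0.06329 − 0.01280)/(20.62 − 0.9009) = 0.002560; intercept = 0.06329 − 0.002560×20.62 = 0.01050.
Vmax = 1/intercept = 95.3 μmol·min⁻¹; Km = slope × Vmax = 0.002560 × 95.3 = 0.244 nM.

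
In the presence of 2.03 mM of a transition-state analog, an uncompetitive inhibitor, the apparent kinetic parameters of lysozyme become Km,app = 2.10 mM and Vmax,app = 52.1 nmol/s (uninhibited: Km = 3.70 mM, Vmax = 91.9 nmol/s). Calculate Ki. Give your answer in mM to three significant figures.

Uncompetitive: Vmax,app = Vmax/α (and Km,app = Km/α) with α = 1 + [I]/Ki.
α = Vmax/Vmax,app = 91.9/52.1 = 1.764.
Since α = 1 + [I]/Ki, [I]/Ki = 1.764 − 1 = 0.7639 and Ki = 2.03/0.7639 = 2.66 mM.

2.66 mM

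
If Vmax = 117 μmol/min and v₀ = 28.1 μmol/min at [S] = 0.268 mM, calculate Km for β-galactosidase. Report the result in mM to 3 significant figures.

v/Vmax = 28.1/117 = 0.2402 = [S]/(Km+[S]).
So Km + [S] = [S]/0.2402 = 1.116 mM, giving Km = 1.116 − 0.268 = 0.848 mM.

0.848 mM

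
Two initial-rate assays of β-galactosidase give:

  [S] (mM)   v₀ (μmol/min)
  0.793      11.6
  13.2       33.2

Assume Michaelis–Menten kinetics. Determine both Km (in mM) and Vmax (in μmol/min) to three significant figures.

From v = Vmax[S]/(Km+[S]), each point gives Vmax = v(Km+[S])/[S].
Equating: 11.6(Km+0.793)/0.793 = 33.2(Km+13.2)/13.2.
14.63·Km + 11.6 = 2.515·Km + 33.2, so (14.63 − 2.515)·Km = 33.2 − 11.6.
Km = 21.60/12.11 = 1.78 mM; then Vmax = 11.6(1.78+0.793)/0.793 = 37.7 μmol/min.

Km = 1.78 mM; Vmax = 37.7 μmol/min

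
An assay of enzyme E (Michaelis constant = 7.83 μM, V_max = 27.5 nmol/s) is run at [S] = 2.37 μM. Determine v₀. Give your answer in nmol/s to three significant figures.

[S]/(Km+[S]) = 2.37/10.20 = 0.2324, the fractional saturation.
v = 0.2324 × Vmax = 0.2324 × 27.5 = 6.39 nmol/s.

6.39 nmol/s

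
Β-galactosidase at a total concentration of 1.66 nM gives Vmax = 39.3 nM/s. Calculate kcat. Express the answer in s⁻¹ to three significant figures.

kcat = Vmax/[E]total = 39.3 nM/s / 1.66 nM = 23.7 s⁻¹.

23.7 s⁻¹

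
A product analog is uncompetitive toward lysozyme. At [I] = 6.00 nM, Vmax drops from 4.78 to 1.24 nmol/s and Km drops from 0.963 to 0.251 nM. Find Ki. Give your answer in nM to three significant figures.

2.10 nM

Uncompetitive: Vmax,app = Vmax/α (and Km,app = Km/α) with α = 1 + [I]/Ki.
α = Vmax/Vmax,app = 4.78/1.24 = 3.855.
Since α = 1 + [I]/Ki, [I]/Ki = 3.855 − 1 = 2.855 and Ki = 6.00/2.855 = 2.10 nM.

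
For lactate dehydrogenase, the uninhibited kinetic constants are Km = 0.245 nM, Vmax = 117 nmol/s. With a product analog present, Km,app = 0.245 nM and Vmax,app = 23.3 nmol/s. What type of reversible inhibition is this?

Vmax decreases (117 → 23.3 nmol/s) while Km is unchanged — pure noncompetitive inhibition.

noncompetitive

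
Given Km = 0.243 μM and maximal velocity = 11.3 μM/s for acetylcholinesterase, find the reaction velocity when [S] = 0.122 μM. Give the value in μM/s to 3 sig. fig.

3.78 μM/s

v = Vmax·[S]/(Km + [S]) = 11.3 × 0.122 / (0.243 + 0.122)
  = 1.379 / 0.3650 = 3.78 μM/s.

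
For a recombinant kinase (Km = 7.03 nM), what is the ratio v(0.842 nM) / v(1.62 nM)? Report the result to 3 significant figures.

0.571

The fractional saturations are [S]/(Km+[S]) = 1.62/8.650 = 0.1873 and 0.842/7.872 = 0.1070.
v₂/v₁ is just their ratio: 0.1070/0.1873 = 0.571.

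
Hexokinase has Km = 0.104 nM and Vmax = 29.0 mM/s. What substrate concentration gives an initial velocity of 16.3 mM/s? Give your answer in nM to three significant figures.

0.133 nM

The required fractional saturation is v/Vmax = 16.3/29.0 = 0.5621.
Then [S]/(Km+[S]) = 0.5621 ⇒ [S] = 0.104 × 0.5621/(1 − 0.5621) = 0.133 nM.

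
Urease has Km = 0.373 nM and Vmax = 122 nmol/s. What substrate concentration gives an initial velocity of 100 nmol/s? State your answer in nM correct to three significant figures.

1.70 nM

The required fractional saturation is v/Vmax = 100/122 = 0.8197.
Then [S]/(Km+[S]) = 0.8197 ⇒ [S] = 0.373 × 0.8197/(1 − 0.8197) = 1.70 nM.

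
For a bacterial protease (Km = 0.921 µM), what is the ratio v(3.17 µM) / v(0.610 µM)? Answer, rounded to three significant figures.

The fractional saturations are [S]/(Km+[S]) = 0.610/1.531 = 0.3984 and 3.17/4.091 = 0.7749.
v₂/v₁ is just their ratio: 0.7749/0.3984 = 1.94.

1.94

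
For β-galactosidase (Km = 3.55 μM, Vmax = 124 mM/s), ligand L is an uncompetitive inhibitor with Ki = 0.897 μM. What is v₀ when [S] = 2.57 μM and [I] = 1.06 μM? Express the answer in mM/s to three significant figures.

α = 1 + [I]/Ki = 1 + 1.06/0.897 = 2.182.
For an uncompetitive inhibitor, both parameters are divided by α, giving Vmax/α and Km/α: Km,app = 1.63 μM, Vmax,app = 56.8 mM/s.
v = Vmax,app·[S]/(Km,app + [S]) = 56.8 × 2.57/(1.63 + 2.57) = 34.8 mM/s.

34.8 mM/s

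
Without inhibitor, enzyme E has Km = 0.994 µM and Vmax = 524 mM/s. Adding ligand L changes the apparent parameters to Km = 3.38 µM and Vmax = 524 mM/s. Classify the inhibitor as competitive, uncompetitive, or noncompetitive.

competitive

Km increases (0.994 → 3.38 µM) while Vmax is unchanged — the hallmark of competitive inhibition.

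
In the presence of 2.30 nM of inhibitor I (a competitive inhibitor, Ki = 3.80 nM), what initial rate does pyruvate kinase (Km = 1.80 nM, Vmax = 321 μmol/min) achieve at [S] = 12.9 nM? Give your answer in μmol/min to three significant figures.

α = 1 + [I]/Ki = 1 + 2.30/3.80 = 1.605.
For a competitive inhibitor, Vmax is unchanged and the apparent Km becomes α·Km: Km,app = 2.89 nM, Vmax,app = 321 μmol/min.
v = Vmax,app·[S]/(Km,app + [S]) = 321 × 12.9/(2.89 + 12.9) = 262 μmol/min.

262 μmol/min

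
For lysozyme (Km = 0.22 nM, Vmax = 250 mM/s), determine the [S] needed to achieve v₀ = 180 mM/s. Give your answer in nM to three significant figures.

The required fractional saturation is v/Vmax = 180/250 = 0.7200.
Then [S]/(Km+[S]) = 0.7200 ⇒ [S] = 0.22 × 0.7200/(1 − 0.7200) = 0.566 nM.

0.566 nM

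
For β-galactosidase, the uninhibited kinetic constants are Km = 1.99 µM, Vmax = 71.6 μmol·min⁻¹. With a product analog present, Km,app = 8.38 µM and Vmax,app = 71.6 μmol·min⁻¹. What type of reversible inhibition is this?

competitive

Km increases (1.99 → 8.38 µM) while Vmax is unchanged — the hallmark of competitive inhibition.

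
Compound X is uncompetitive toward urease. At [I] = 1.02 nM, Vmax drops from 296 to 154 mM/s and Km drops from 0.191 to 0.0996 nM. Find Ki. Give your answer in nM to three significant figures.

Uncompetitive: Vmax,app = Vmax/α (and Km,app = Km/α) with α = 1 + [I]/Ki.
α = Vmax/Vmax,app = 296/154 = 1.922.
Ki = [I]/(α − 1) = 1.02/0.9221 = 1.11 nM.

1.11 nM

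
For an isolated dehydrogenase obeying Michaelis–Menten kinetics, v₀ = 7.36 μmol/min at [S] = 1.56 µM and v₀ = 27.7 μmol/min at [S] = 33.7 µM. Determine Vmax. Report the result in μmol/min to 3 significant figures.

From v = Vmax[S]/(Km+[S]), each point gives Vmax = v(Km+[S])/[S].
Equating: 7.36(Km+1.56)/1.56 = 27.7(Km+33.7)/33.7.
4.718·Km + 7.36 = 0.8220·Km + 27.7, so (4.718 − 0.8220)·Km = 27.7 − 7.36.
Km = 20.34/3.896 = 5.22 µM; then Vmax = 7.36(5.22+1.56)/1.56 = 32.0 μmol/min.

32.0 μmol/min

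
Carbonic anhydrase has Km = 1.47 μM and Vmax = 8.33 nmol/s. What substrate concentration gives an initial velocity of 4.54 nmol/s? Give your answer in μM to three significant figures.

The required fractional saturation is v/Vmax = 4.54/8.33 = 0.5450.
Then [S]/(Km+[S]) = 0.5450 ⇒ [S] = 1.47 × 0.5450/(1 − 0.5450) = 1.76 μM.

1.76 μM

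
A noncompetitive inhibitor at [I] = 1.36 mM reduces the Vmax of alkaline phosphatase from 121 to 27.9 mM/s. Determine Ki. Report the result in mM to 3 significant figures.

0.408 mM

Noncompetitive: Vmax,app = Vmax/α with α = 1 + [I]/Ki.
α = Vmax/Vmax,app = 121/27.9 = 4.337.
Since α = 1 + [I]/Ki, [I]/Ki = 4.337 − 1 = 3.337 and Ki = 1.36/3.337 = 0.408 mM.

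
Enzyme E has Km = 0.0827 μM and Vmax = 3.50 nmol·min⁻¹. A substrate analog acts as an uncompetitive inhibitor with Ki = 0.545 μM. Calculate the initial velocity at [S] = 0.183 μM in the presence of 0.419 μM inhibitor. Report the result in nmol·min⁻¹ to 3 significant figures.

1.58 nmol·min⁻¹

α = 1 + [I]/Ki = 1 + 0.419/0.545 = 1.769.
For an uncompetitive inhibitor, both parameters are divided by α, giving Vmax/α and Km/α: Km,app = 0.0468 μM, Vmax,app = 1.98 nmol·min⁻¹.
v = Vmax,app·[S]/(Km,app + [S]) = 1.98 × 0.183/(0.0468 + 0.183) = 1.58 nmol·min⁻¹.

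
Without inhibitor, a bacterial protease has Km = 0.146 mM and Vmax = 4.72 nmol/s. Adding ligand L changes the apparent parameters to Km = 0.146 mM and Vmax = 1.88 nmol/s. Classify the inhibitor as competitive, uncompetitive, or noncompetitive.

noncompetitive

Vmax decreases (4.72 → 1.88 nmol/s) while Km is unchanged — pure noncompetitive inhibition.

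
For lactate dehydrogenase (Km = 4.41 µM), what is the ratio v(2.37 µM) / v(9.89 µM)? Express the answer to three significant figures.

The fractional saturations are [S]/(Km+[S]) = 9.89/14.30 = 0.6916 and 2.37/6.780 = 0.3496.
v₂/v₁ is just their ratio: 0.3496/0.6916 = 0.505.

0.505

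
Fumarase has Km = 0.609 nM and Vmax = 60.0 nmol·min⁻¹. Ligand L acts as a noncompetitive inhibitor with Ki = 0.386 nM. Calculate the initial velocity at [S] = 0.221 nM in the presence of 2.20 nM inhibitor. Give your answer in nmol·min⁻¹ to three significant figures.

2.38 nmol·min⁻¹

α = 1 + [I]/Ki = 1 + 2.20/0.386 = 6.699.
For a noncompetitive inhibitor, Vmax is reduced to Vmax/α while Km is unchanged: Km,app = 0.609 nM, Vmax,app = 8.96 nmol·min⁻¹.
v = Vmax,app·[S]/(Km,app + [S]) = 8.96 × 0.221/(0.609 + 0.221) = 2.38 nmol·min⁻¹.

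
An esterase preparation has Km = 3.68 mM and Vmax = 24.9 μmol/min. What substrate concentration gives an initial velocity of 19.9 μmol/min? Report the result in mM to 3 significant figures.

The required fractional saturation is v/Vmax = 19.9/24.9 = 0.7992.
Then [S]/(Km+[S]) = 0.7992 ⇒ [S] = 3.68 × 0.7992/(1 − 0.7992) = 14.6 mM.

14.6 mM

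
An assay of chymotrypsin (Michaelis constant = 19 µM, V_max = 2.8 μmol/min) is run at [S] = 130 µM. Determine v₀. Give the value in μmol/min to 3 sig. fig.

2.44 μmol/min

v = Vmax·[S]/(Km + [S]) = 2.8 × 130 / (19 + 130)
  = 364.0 / 149.0 = 2.44 μmol/min.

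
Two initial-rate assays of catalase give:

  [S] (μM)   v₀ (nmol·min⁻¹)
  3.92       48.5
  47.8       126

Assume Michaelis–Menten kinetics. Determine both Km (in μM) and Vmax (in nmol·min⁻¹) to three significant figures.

Km = 7.96 μM; Vmax = 147 nmol·min⁻¹

In reciprocal form, 1/v = (Km/Vmax)·(1/[S]) + 1/Vmax. The two points give (1/[S], 1/v) = (0.2551, 0.02062) and (0.02092, 0.007937).
Slope = (0.02062 − 0.007937)/(0.2551 − 0.02092) = 0.05415; intercept = 0.02062 − 0.05415×0.2551 = 0.006804.
Vmax = 1/intercept = 147 nmol·min⁻¹; Km = slope × Vmax = 0.05415 × 147 = 7.96 μM.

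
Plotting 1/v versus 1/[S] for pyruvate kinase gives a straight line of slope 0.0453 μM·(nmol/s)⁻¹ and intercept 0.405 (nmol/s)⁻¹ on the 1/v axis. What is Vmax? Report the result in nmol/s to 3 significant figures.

The y-intercept of a Lineweaver–Burk plot equals 1/Vmax, so Vmax = 1/0.405 = 2.47 nmol/s.

2.47 nmol/s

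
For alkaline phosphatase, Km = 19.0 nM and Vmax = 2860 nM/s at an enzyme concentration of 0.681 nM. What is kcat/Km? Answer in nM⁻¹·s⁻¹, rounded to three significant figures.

kcat = Vmax/[E]total = 2860/0.681 = 4200 s⁻¹.
kcat/Km = 4200/19.0 = 221 nM⁻¹·s⁻¹.

221 nM⁻¹·s⁻¹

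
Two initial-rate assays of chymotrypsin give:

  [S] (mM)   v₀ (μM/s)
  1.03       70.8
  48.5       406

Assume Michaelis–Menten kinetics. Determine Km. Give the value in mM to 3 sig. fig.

From v = Vmax[S]/(Km+[S]), each point gives Vmax = v(Km+[S])/[S].
Equating: 70.8(Km+1.03)/1.03 = 406(Km+48.5)/48.5.
68.74·Km + 70.8 = 8.371·Km + 406, so (68.74 − 8.371)·Km = 406 − 70.8.
Km = 335.2/60.37 = 5.55 mM; then Vmax = 70.8(5.55+1.03)/1.03 = 452 μM/s.

5.55 mM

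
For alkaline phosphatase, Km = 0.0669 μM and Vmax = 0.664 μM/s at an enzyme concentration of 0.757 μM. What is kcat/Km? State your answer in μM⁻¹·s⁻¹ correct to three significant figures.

kcat = Vmax/[E]total = 0.664/0.757 = 0.877 s⁻¹.
kcat/Km = 0.877/0.0669 = 13.1 μM⁻¹·s⁻¹.

13.1 μM⁻¹·s⁻¹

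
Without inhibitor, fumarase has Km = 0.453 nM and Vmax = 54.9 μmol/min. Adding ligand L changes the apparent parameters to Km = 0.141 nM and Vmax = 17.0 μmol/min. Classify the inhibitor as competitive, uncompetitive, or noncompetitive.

uncompetitive

Both Km and Vmax decrease by the same factor (~3.22-fold) — characteristic of uncompetitive inhibition.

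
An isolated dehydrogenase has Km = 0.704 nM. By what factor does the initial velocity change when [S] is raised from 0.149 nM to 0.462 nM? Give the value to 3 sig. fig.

2.27

Since Vmax cancels, v₂/v₁ = [S]₂(Km+[S]₁) / [S]₁(Km+[S]₂).
= 0.462×(0.704+0.149) / (0.149×(0.704+0.462)) = 0.3941/0.1737 = 2.27.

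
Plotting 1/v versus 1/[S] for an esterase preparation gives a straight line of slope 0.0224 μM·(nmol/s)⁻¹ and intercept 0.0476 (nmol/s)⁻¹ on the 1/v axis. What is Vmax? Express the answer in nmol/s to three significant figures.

21.0 nmol/s

The y-intercept of a Lineweaver–Burk plot equals 1/Vmax, so Vmax = 1/0.0476 = 21.0 nmol/s.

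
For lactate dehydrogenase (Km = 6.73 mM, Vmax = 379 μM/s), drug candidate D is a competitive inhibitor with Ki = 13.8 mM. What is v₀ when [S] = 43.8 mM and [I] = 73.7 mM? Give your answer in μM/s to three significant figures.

α = 1 + [I]/Ki = 1 + 73.7/13.8 = 6.341.
For a competitive inhibitor, Vmax is unchanged and the apparent Km becomes α·Km: Km,app = 42.7 mM, Vmax,app = 379 μM/s.
v = Vmax,app·[S]/(Km,app + [S]) = 379 × 43.8/(42.7 + 43.8) = 192 μM/s.

192 μM/s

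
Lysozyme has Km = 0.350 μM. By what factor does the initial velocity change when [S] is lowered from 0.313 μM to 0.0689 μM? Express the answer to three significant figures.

The fractional saturations are [S]/(Km+[S]) = 0.313/0.6630 = 0.4721 and 0.0689/0.4189 = 0.1645.
v₂/v₁ is just their ratio: 0.1645/0.4721 = 0.348.

0.348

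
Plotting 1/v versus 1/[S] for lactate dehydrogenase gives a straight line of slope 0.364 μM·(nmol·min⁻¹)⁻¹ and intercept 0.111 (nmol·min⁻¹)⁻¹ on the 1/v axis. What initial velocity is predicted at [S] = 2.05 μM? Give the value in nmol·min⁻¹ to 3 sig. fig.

3.47 nmol·min⁻¹

The y-intercept is 1/Vmax, so Vmax = 1/0.111 = 9.01 nmol·min⁻¹.
The slope is Km/Vmax, so Km = 0.364 × 9.01 = 3.28 μM.
Then v = 9.01 × 2.05/(3.28 + 2.05) = 3.47 nmol·min⁻¹.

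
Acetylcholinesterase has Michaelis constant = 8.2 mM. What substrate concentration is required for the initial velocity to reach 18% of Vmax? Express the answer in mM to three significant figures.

v/Vmax = [S]/(Km+[S]) = 0.18, so [S] = Km·0.18/(1 − 0.18) = 8.2 × 0.2195.
[S] = 1.80 mM.

1.80 mM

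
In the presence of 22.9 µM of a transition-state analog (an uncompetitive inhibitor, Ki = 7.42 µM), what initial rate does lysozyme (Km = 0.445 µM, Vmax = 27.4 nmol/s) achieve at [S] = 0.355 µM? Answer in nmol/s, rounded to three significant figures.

5.13 nmol/s

With α = 1 + [I]/Ki = 1 + 22.9/7.42 = 4.086, the uncompetitive rate law is v = (Vmax/α)·[S] / (Km/α + [S]).
v = (27.4/4.086)×0.355 / (0.445/4.086 + 0.355) = 2.380/0.4639 = 5.13 nmol/s.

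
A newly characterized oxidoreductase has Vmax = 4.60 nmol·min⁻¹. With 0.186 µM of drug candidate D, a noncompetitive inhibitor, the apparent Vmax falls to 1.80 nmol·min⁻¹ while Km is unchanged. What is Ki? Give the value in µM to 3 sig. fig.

Noncompetitive: Vmax,app = Vmax/α with α = 1 + [I]/Ki.
α = Vmax/Vmax,app = 4.60/1.80 = 2.556.
Since α = 1 + [I]/Ki, [I]/Ki = 2.556 − 1 = 1.556 and Ki = 0.186/1.556 = 0.120 µM.

0.120 µM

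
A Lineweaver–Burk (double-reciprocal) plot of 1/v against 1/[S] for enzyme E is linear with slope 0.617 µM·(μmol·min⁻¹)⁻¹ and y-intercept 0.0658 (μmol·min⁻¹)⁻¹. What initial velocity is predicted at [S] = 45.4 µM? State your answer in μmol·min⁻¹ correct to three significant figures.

12.6 μmol·min⁻¹

The y-intercept is 1/Vmax, so Vmax = 1/0.0658 = 15.2 μmol·min⁻¹.
The slope is Km/Vmax, so Km = 0.617 × 15.2 = 9.38 µM.
Then v = 15.2 × 45.4/(9.38 + 45.4) = 12.6 μmol·min⁻¹.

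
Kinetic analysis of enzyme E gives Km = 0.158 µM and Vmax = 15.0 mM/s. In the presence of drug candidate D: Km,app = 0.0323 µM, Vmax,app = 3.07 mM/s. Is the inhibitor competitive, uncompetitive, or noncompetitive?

uncompetitive

Both Km and Vmax decrease by the same factor (~4.89-fold) — characteristic of uncompetitive inhibition.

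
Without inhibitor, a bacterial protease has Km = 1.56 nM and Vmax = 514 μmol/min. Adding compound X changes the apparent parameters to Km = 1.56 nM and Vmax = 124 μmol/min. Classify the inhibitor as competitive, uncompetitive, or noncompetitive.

Vmax decreases (514 → 124 μmol/min) while Km is unchanged — pure noncompetitive inhibition.

noncompetitive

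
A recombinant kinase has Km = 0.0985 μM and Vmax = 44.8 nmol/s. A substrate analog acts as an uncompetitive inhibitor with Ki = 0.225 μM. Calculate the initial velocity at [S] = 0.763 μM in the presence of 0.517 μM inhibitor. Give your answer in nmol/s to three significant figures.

13.1 nmol/s

α = 1 + [I]/Ki = 1 + 0.517/0.225 = 3.298.
For an uncompetitive inhibitor, both parameters are divided by α, giving Vmax/α and Km/α: Km,app = 0.0299 μM, Vmax,app = 13.6 nmol/s.
v = Vmax,app·[S]/(Km,app + [S]) = 13.6 × 0.763/(0.0299 + 0.763) = 13.1 nmol/s.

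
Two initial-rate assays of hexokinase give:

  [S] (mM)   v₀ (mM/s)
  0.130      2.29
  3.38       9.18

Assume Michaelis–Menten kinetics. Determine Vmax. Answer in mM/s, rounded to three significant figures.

In reciprocal form, 1/v = (Km/Vmax)·(1/[S]) + 1/Vmax. The two points give (1/[S], 1/v) = (7.692, 0.4367) and (0.2959, 0.1089).
Slope = (0.4367 − 0.1089)/(7.692 − 0.2959) = 0.04431; intercept = 0.4367 − 0.04431×7.692 = 0.09582.
Vmax = 1/intercept = 10.4 mM/s; Km = slope × Vmax = 0.04431 × 10.4 = 0.462 mM.

10.4 mM/s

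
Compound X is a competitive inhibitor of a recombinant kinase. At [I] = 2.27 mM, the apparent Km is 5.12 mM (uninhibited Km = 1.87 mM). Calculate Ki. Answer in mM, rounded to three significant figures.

Competitive: Km,app = α·Km with α = 1 + [I]/Ki.
α = Km,app/Km = 5.12/1.87 = 2.738.
Ki = [I]/(α − 1) = 2.27/1.738 = 1.31 mM.

1.31 mM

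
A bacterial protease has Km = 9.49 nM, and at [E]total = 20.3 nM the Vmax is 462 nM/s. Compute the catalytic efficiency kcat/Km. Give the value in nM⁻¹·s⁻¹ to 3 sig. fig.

kcat = Vmax/[E]total = 462/20.3 = 22.8 s⁻¹.
kcat/Km = 22.8/9.49 = 2.40 nM⁻¹·s⁻¹.

2.40 nM⁻¹·s⁻¹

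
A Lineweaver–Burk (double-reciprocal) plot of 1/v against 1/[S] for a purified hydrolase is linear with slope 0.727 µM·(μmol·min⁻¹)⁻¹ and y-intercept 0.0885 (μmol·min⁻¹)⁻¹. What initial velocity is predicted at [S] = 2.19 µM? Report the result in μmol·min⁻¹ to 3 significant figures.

2.38 μmol·min⁻¹

The y-intercept is 1/Vmax, so Vmax = 1/0.0885 = 11.3 μmol·min⁻¹.
The slope is Km/Vmax, so Km = 0.727 × 11.3 = 8.21 µM.
Then v = 11.3 × 2.19/(8.21 + 2.19) = 2.38 μmol·min⁻¹.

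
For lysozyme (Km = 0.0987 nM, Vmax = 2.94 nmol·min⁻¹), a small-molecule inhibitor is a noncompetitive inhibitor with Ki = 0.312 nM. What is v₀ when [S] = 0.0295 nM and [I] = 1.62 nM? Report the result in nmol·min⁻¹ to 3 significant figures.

With α = 1 + [I]/Ki = 1 + 1.62/0.312 = 6.192, the noncompetitive rate law is v = (Vmax/α)·[S] / (Km + [S]).
v = (2.94/6.192)×0.0295 / (0.0987 + 0.0295) = 0.01401/0.1282 = 0.109 nmol·min⁻¹.

0.109 nmol·min⁻¹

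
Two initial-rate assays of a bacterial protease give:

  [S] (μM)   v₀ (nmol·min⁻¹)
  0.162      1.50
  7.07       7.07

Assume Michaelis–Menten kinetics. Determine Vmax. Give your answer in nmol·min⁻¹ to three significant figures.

From v = Vmax[S]/(Km+[S]), each point gives Vmax = v(Km+[S])/[S].
Equating: 1.50(Km+0.162)/0.162 = 7.07(Km+7.07)/7.07.
9.259·Km + 1.50 = 1.000·Km + 7.07, so (9.259 − 1.000)·Km = 7.07 − 1.50.
Km = 5.570/8.259 = 0.674 μM; then Vmax = 1.50(0.674+0.162)/0.162 = 7.74 nmol·min⁻¹.

7.74 nmol·min⁻¹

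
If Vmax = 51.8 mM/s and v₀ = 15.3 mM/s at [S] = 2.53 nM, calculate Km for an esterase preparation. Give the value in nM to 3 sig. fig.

v/Vmax = 15.3/51.8 = 0.2954 = [S]/(Km+[S]).
So Km + [S] = [S]/0.2954 = 8.566 nM, giving Km = 8.566 − 2.53 = 6.04 nM.

6.04 nM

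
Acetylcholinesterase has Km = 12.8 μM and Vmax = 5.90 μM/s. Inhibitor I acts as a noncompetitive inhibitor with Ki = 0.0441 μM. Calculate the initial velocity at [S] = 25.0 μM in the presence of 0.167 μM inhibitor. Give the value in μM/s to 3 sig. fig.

0.815 μM/s

With α = 1 + [I]/Ki = 1 + 0.167/0.0441 = 4.787, the noncompetitive rate law is v = (Vmax/α)·[S] / (Km + [S]).
v = (5.90/4.787)×25.0 / (12.8 + 25.0) = 30.81/37.80 = 0.815 μM/s.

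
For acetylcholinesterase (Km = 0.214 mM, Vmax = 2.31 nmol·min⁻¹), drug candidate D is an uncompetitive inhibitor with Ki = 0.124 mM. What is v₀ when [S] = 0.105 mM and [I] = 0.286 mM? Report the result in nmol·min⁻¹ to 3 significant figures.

With α = 1 + [I]/Ki = 1 + 0.286/0.124 = 3.306, the uncompetitive rate law is v = (Vmax/α)·[S] / (Km/α + [S]).
v = (2.31/3.306)×0.105 / (0.214/3.306 + 0.105) = 0.07336/0.1697 = 0.432 nmol·min⁻¹.

0.432 nmol·min⁻¹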